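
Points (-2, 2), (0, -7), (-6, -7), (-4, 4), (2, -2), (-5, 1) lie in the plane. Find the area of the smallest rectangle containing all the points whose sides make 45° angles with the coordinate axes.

In coordinates u = x + y, v = x − y the rectangle is axis-aligned; the map (x,y)→(u,v) scales areas by 2.
u-values: 0, -7, -13, 0, 0, -4; range = 0 − (-13) = 13.
v-values: -4, 7, 1, -8, 4, -6; range = 7 − (-8) = 15.
Area = (13 × 15) / 2 = 97.5.

97.5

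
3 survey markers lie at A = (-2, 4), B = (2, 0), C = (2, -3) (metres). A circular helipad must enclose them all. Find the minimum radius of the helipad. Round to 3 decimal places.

Side lengths²: AB² = 32, AC² = 65, BC² = 9.
Since AC² = 65 ≥ 32 + 9 = 41, the angle opposite AC is not acute, so the smallest enclosing circle has AC as diameter.
Centre = midpoint of AC = (0, 0.5), r² = 65/4 = 16.25.
r = √(16.25) ≈ 4.031.

4.031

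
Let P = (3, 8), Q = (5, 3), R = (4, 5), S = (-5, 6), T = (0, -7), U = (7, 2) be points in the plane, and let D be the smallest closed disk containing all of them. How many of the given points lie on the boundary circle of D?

The minimum enclosing circle of a finite set is fixed by two of the points (as a diameter) or three (as a circumcircle).
The minimum enclosing circle is determined by three boundary points: P, S, T.
Their circumcentre is (11/19, 13/19) with r² = 21437/361.
The farthest remaining point U is at distance² 15509/361 ≤ 21437/361.
The points at distance exactly r from the centre are P, S, T — 3 points.

3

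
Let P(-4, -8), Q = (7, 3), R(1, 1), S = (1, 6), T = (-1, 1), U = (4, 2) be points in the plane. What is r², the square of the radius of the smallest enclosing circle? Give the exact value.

By Welzl's lemma the MEC is supported by two points (diametrically opposite) or three points (on a circumcircle).
The minimum enclosing circle is determined by three boundary points: P, Q, S.
Their circumcentre is (5/6, -11/6) with r² = 1105/18.
The farthest remaining point U is at distance² 445/18 ≤ 1105/18.

1105/18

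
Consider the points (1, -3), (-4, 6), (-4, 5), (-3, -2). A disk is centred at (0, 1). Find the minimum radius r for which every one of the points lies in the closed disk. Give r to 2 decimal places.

The required radius is the distance from (0, 1) to the farthest point.
Squared distances: 17, 41, 32, 18.
Maximum is 41, attained at (-4, 6).
r = √41 ≈ 6.40.

6.40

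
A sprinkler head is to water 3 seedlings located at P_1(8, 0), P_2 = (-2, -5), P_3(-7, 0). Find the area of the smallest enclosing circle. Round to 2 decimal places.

176.71

Side lengths²: P_1P_2² = 125, P_1P_3² = 225, P_2P_3² = 50.
Since P_1P_3² = 225 ≥ 125 + 50 = 175, the angle opposite P_1P_3 is not acute, so the smallest enclosing circle has P_1P_3 as diameter.
Centre = midpoint of P_1P_3 = (0.5, 0), r² = 225/4 = 56.25.
Area = π·r² = π·56.25 ≈ 176.71.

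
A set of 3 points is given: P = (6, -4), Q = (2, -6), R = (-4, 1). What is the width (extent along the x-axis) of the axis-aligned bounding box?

10

max x = 6, min x = -4, so width = 10.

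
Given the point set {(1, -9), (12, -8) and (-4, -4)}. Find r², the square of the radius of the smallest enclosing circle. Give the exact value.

Call the three points A, B, C in the order given.
Side lengths²: AB² = 122, AC² = 50, BC² = 272.
Since BC² = 272 ≥ 122 + 50 = 172, the angle opposite BC is not acute, so the smallest enclosing circle has BC as diameter.
Centre = midpoint of BC = (4, -6), r² = 272/4 = 68.

68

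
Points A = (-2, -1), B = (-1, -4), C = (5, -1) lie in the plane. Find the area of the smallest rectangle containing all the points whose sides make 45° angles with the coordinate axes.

31.5

In coordinates u = x + y, v = x − y the rectangle is axis-aligned; the map (x,y)→(u,v) scales areas by 2.
u-values: -3, -5, 4; range = 4 − (-5) = 9.
v-values: -1, 3, 6; range = 6 − (-1) = 7.
Area = (9 × 7) / 2 = 31.5.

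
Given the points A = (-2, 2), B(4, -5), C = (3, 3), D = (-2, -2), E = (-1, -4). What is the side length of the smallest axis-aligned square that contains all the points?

8

The bounding box has width 6 and height 8.
An axis-aligned square enclosing the set must have side ≥ max(width, height).
So the minimum side is max(6, 8) = 8.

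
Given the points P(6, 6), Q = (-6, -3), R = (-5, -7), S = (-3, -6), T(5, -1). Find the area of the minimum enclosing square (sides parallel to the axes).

The bounding box has width 12 and height 13.
An axis-aligned square enclosing the set must have side ≥ max(width, height).
So the minimum side is max(12, 13) = 13.
Area = 13² = 169.

169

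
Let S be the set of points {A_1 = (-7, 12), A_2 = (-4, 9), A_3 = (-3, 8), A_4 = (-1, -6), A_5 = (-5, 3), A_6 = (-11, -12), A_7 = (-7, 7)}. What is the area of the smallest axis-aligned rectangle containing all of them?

240

x ranges over [-11, -1], width 10.
y ranges over [-12, 12], height 24.
Area = 10 × 24 = 240.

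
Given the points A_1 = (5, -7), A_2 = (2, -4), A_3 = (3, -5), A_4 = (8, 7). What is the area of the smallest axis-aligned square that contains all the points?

196

The bounding box has width 6 and height 14.
An axis-aligned square enclosing the set must have side ≥ max(width, height).
So the minimum side is max(6, 14) = 14.
Area = 14² = 196.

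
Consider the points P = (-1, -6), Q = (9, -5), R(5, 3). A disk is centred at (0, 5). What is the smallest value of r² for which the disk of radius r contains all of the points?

181

The required radius is the distance from (0, 5) to the farthest point.
Squared distances: 122, 181, 29.
Maximum is 181, attained at Q.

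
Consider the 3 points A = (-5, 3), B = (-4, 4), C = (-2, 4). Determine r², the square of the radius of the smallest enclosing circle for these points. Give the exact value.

2.5

Side lengths²: AB² = 2, AC² = 10, BC² = 4.
Since AC² = 10 ≥ 4 + 2 = 6, the angle opposite AC is not acute, so the smallest enclosing circle has AC as diameter.
Centre = midpoint of AC = (-3.5, 3.5), r² = 10/4 = 2.5.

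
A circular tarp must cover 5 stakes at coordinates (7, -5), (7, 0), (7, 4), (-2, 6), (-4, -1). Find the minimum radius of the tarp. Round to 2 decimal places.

A smallest enclosing disk is always determined by at most three of the input points on its boundary.
The farthest pair is (7, -5)–(-2, 6) with squared distance 202. The circle on this segment as diameter has centre (2.5, 0.5) and r² = 202/4 = 50.5.
Check (7, 0): distance² to centre = 20.5 ≤ 50.5, so it lies inside.
All remaining points lie in this disk, and no smaller disk contains both endpoints, so this is the minimum enclosing circle.
r = √(50.5) ≈ 7.11.

7.11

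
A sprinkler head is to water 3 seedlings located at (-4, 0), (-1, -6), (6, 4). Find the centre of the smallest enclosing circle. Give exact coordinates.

Call the three points A, B, C in the order given.
Side lengths²: AB² = 45, AC² = 116, BC² = 149.
Since BC² = 149 < 116 + 45 = 161, the triangle is acute, so the smallest enclosing circle is the circumcircle.
Circumcentre = (25/12, -17/24), r² = 21605/576.
Centre = (25/12, -17/24).

(25/12, -17/24)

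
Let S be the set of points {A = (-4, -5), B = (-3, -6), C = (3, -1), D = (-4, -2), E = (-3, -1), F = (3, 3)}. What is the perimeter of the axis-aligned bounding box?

Width = max x − min x = 3 − (-4) = 7.
Height = max y − min y = 3 − (-6) = 9.
Perimeter = 2(7 + 9) = 32.

32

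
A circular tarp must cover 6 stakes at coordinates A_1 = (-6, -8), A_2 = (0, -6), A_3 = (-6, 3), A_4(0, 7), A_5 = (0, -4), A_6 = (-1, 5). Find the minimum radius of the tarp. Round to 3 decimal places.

8.078

By Welzl's lemma the MEC is supported by two points (diametrically opposite) or three points (on a circumcircle).
The farthest pair is A_1–A_4 with squared distance 261. The circle on this segment as diameter has centre (-3, -0.5) and r² = 261/4 = 65.25.
Check A_2: distance² to centre = 39.25 ≤ 65.25, so it lies inside.
All remaining points lie in this disk, and no smaller disk contains both endpoints, so this is the minimum enclosing circle.
r = √(65.25) ≈ 8.078.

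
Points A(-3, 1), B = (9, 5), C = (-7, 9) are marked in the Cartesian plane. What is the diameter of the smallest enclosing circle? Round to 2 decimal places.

16.49

Side lengths²: AB² = 160, AC² = 80, BC² = 272.
Since BC² = 272 ≥ 160 + 80 = 240, the angle opposite BC is not acute, so the smallest enclosing circle has BC as diameter.
Centre = midpoint of BC = (1, 7), r² = 272/4 = 68.
Diameter = 2r = 2√68 ≈ 16.49.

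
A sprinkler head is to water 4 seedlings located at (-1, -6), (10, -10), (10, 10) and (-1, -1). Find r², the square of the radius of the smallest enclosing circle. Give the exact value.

By Welzl's lemma the MEC is supported by two points (diametrically opposite) or three points (on a circumcircle).
The minimum enclosing circle is determined by three boundary points: (-1, -6), (10, -10), (10, 10).
Their circumcentre is (163/22, 0) with r² = 51649/484.
The farthest remaining point (-1, -1) is at distance² 34709/484 ≤ 51649/484.

51649/484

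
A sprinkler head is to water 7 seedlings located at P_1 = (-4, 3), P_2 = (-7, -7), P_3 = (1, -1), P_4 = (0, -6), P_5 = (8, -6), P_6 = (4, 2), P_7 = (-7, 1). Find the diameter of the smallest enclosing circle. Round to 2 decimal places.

16.59

By Welzl's lemma the MEC is supported by two points (diametrically opposite) or three points (on a circumcircle).
The minimum enclosing circle is determined by three boundary points: P_2, P_5, P_7.
Their circumcentre is (4/15, -3) with r² = 15481/225.
The farthest remaining point P_1 is at distance² 12196/225 ≤ 15481/225.
Diameter = 2r = 2√(15481/225) ≈ 16.59.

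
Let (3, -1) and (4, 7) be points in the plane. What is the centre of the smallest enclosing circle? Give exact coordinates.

The smallest circle enclosing two points has them as diameter endpoints.
Centre = midpoint = (3.5, 3); r² = |(3, -1)−(4, 7)|²/4 = 65/4 = 16.25.
Centre = (3.5, 3).

(3.5, 3)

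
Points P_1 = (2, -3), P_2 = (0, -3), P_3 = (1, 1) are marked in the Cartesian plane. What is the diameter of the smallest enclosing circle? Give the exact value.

Side lengths²: P_1P_2² = 4, P_1P_3² = 17, P_2P_3² = 17.
Since P_2P_3² = 17 < 17 + 4 = 21, the triangle is acute, so the smallest enclosing circle is the circumcircle.
Circumcentre = (1, -1.125), r² = 4.515625.
Diameter = 2r = 2√(4.515625) = 4.25.

4.25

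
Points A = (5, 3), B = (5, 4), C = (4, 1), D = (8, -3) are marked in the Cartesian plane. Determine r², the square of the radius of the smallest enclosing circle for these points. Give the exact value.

A smallest enclosing disk is always determined by at most three of the input points on its boundary.
The farthest pair is B–D with squared distance 58. The circle on this segment as diameter has centre (6.5, 0.5) and r² = 58/4 = 14.5.
Check A: distance² to centre = 8.5 ≤ 14.5, so it lies inside.
All remaining points lie in this disk, and no smaller disk contains both endpoints, so this is the minimum enclosing circle.

14.5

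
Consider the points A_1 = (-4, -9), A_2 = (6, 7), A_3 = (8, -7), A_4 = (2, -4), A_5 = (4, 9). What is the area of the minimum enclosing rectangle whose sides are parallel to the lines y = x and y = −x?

In coordinates u = x + y, v = x − y the rectangle is axis-aligned; the map (x,y)→(u,v) scales areas by 2.
u-values: -13, 13, 1, -2, 13; range = 13 − (-13) = 26.
v-values: 5, -1, 15, 6, -5; range = 15 − (-5) = 20.
Area = (26 × 20) / 2 = 260.

260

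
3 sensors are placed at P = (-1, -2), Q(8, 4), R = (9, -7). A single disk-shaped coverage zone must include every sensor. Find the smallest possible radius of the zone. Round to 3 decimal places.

6.361

Side lengths²: PQ² = 117, PR² = 125, QR² = 122.
Since PR² = 125 < 122 + 117 = 239, the triangle is acute, so the smallest enclosing circle is the circumcircle.
Circumcentre = (75/14, -25/14), r² = 3965/98.
r = √(3965/98) ≈ 6.361.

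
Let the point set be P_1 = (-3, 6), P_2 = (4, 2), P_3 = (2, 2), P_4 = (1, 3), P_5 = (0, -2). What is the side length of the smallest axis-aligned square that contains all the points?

8

The bounding box has width 7 and height 8.
An axis-aligned square enclosing the set must have side ≥ max(width, height).
So the minimum side is max(7, 8) = 8.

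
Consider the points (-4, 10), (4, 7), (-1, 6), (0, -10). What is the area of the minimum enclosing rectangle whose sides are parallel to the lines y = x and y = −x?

252

In coordinates u = x + y, v = x − y the rectangle is axis-aligned; the map (x,y)→(u,v) scales areas by 2.
u-values: 6, 11, 5, -10; range = 11 − (-10) = 21.
v-values: -14, -3, -7, 10; range = 10 − (-14) = 24.
Area = (21 × 24) / 2 = 252.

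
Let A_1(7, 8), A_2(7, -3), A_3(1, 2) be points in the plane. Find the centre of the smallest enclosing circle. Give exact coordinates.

Side lengths²: A_1A_2² = 121, A_1A_3² = 72, A_2A_3² = 61.
Since A_1A_2² = 121 < 72 + 61 = 133, the triangle is acute, so the smallest enclosing circle is the circumcircle.
Circumcentre = (6.5, 2.5), r² = 30.5.
Centre = (6.5, 2.5).

(6.5, 2.5)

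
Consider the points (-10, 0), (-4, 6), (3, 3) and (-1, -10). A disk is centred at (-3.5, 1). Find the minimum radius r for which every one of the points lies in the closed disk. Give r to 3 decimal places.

The required radius is the distance from (-3.5, 1) to the farthest point.
Squared distances: 43.25, 25.25, 46.25, 127.25.
Maximum is 127.25, attained at (-1, -10).
r = √(127.25) ≈ 11.281.

11.281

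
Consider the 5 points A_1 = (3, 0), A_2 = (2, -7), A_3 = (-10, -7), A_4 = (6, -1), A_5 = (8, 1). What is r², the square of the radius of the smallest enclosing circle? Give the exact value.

The farthest pair is A_3–A_5 with squared distance 388. The circle on this segment as diameter has centre (-1, -3) and r² = 388/4 = 97.
Check A_1: distance² to centre = 25 ≤ 97, so it lies inside.
All remaining points lie in this disk, and no smaller disk contains both endpoints, so this is the minimum enclosing circle.

97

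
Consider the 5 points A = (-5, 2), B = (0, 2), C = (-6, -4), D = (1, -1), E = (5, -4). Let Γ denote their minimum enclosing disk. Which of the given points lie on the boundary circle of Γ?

A, C, E

By Welzl's lemma the MEC is supported by two points (diametrically opposite) or three points (on a circumcircle).
The minimum enclosing circle is determined by three boundary points: A, C, E.
Their circumcentre is (-0.5, -11/6) with r² = 629/18.
The farthest remaining point B is at distance² 269/18 ≤ 629/18.
The points at distance exactly r from the centre are A, C, E — 3 points.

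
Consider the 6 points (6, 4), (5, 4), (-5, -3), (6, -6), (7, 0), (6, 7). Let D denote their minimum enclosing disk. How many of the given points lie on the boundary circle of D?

3

By Welzl's lemma the MEC is supported by two points (diametrically opposite) or three points (on a circumcircle).
The minimum enclosing circle is determined by three boundary points: (-5, -3), (6, -6), (6, 7).
Their circumcentre is (41/22, 0.5) with r² = 14365/242.
The farthest remaining point (6, 4) is at distance² 7105/242 ≤ 14365/242.
The points at distance exactly r from the centre are (-5, -3), (6, -6), (6, 7) — 3 points.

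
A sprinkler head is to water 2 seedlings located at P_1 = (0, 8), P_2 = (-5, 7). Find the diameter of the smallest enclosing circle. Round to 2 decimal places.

5.10

The smallest circle enclosing two points has them as diameter endpoints.
Centre = midpoint = (-2.5, 7.5); r² = |P_1P_2|²/4 = 26/4 = 6.5.
Diameter = 2r = 2√(6.5) ≈ 5.10.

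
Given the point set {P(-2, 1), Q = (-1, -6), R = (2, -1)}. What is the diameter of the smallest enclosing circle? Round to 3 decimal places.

7.092

Side lengths²: PQ² = 50, PR² = 20, QR² = 34.
Since PQ² = 50 < 34 + 20 = 54, the triangle is acute, so the smallest enclosing circle is the circumcircle.
Circumcentre = (-16/13, -32/13), r² = 2125/169.
Diameter = 2r = 2√(2125/169) ≈ 7.092.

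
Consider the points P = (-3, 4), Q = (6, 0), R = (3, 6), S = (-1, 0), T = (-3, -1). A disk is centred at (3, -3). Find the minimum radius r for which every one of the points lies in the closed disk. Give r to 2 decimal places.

The required radius is the distance from (3, -3) to the farthest point.
Squared distances: 85, 18, 81, 25, 40.
Maximum is 85, attained at P.
r = √85 ≈ 9.22.

9.22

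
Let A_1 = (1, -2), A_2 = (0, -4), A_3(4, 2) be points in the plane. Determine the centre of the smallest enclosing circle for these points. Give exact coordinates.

Side lengths²: A_1A_2² = 5, A_1A_3² = 25, A_2A_3² = 52.
Since A_2A_3² = 52 ≥ 25 + 5 = 30, the angle opposite A_2A_3 is not acute, so the smallest enclosing circle has A_2A_3 as diameter.
Centre = midpoint of A_2A_3 = (2, -1), r² = 52/4 = 13.
Centre = (2, -1).

(2, -1)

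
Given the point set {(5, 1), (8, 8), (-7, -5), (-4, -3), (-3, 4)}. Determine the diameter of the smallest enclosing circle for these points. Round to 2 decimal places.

19.85

The farthest pair is (8, 8)–(-7, -5) with squared distance 394. The circle on this segment as diameter has centre (0.5, 1.5) and r² = 394/4 = 98.5.
Check (5, 1): distance² to centre = 20.5 ≤ 98.5, so it lies inside.
All remaining points lie in this disk, and no smaller disk contains both endpoints, so this is the minimum enclosing circle.
Diameter = 2r = 2√(98.5) ≈ 19.85.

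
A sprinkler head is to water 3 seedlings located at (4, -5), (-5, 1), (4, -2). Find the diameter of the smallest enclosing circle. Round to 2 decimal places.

10.82

Call the three points A, B, C in the order given.
Side lengths²: AB² = 117, AC² = 9, BC² = 90.
Since AB² = 117 ≥ 90 + 9 = 99, the angle opposite AB is not acute, so the smallest enclosing circle has AB as diameter.
Centre = midpoint of AB = (-0.5, -2), r² = 117/4 = 29.25.
Diameter = 2r = 2√(29.25) ≈ 10.82.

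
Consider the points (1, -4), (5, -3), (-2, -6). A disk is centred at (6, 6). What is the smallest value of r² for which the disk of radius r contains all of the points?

The required radius is the distance from (6, 6) to the farthest point.
Squared distances: 125, 82, 208.
Maximum is 208, attained at (-2, -6).

208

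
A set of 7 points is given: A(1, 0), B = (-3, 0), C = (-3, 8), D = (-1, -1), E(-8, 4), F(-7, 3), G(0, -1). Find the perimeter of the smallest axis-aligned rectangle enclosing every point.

36

Width = max x − min x = 1 − (-8) = 9.
Height = max y − min y = 8 − (-1) = 9.
Perimeter = 2(9 + 9) = 36.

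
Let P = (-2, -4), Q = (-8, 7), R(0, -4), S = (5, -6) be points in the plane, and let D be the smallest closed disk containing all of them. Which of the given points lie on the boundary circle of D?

The farthest pair is Q–S with squared distance 338. The circle on this segment as diameter has centre (-1.5, 0.5) and r² = 338/4 = 84.5.
Check P: distance² to centre = 20.5 ≤ 84.5, so it lies inside.
All remaining points lie in this disk, and no smaller disk contains both endpoints, so this is the minimum enclosing circle.
The points at distance exactly r from the centre are Q, S — 2 points.

Q, S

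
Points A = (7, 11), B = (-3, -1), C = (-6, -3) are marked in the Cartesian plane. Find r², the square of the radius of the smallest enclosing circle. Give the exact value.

91.25

Side lengths²: AB² = 244, AC² = 365, BC² = 13.
Since AC² = 365 ≥ 244 + 13 = 257, the angle opposite AC is not acute, so the smallest enclosing circle has AC as diameter.
Centre = midpoint of AC = (0.5, 4), r² = 365/4 = 91.25.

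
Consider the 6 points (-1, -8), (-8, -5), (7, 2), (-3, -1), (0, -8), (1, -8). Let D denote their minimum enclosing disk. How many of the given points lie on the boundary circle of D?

2

The farthest pair is (-8, -5)–(7, 2) with squared distance 274. The circle on this segment as diameter has centre (-0.5, -1.5) and r² = 274/4 = 68.5.
Check (-1, -8): distance² to centre = 42.5 ≤ 68.5, so it lies inside.
All remaining points lie in this disk, and no smaller disk contains both endpoints, so this is the minimum enclosing circle.
The points at distance exactly r from the centre are (-8, -5), (7, 2) — 2 points.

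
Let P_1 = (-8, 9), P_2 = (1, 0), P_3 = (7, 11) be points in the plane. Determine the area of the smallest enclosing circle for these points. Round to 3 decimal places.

Side lengths²: P_1P_2² = 162, P_1P_3² = 229, P_2P_3² = 157.
Since P_1P_3² = 229 < 162 + 157 = 319, the triangle is acute, so the smallest enclosing circle is the circumcircle.
Circumcentre = (-7/34, 265/34), r² = 35953/578.
Area = π·r² = π·35953/578 ≈ 195.415.

195.415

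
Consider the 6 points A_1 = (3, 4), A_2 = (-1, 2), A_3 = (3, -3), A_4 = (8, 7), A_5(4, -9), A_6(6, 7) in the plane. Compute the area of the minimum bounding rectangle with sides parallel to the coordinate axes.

144

x ranges over [-1, 8], width 9.
y ranges over [-9, 7], height 16.
Area = 9 × 16 = 144.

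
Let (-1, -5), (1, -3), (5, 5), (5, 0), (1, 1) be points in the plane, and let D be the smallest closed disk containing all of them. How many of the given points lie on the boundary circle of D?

2

By Welzl's lemma the MEC is supported by two points (diametrically opposite) or three points (on a circumcircle).
The farthest pair is (-1, -5)–(5, 5) with squared distance 136. The circle on this segment as diameter has centre (2, 0) and r² = 136/4 = 34.
Check (1, -3): distance² to centre = 10 ≤ 34, so it lies inside.
All remaining points lie in this disk, and no smaller disk contains both endpoints, so this is the minimum enclosing circle.
The points at distance exactly r from the centre are (-1, -5), (5, 5) — 2 points.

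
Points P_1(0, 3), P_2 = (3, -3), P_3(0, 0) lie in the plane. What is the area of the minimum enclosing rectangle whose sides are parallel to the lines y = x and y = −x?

In coordinates u = x + y, v = x − y the rectangle is axis-aligned; the map (x,y)→(u,v) scales areas by 2.
u-values: 3, 0, 0; range = 3 − 0 = 3.
v-values: -3, 6, 0; range = 6 − (-3) = 9.
Area = (3 × 9) / 2 = 13.5.

13.5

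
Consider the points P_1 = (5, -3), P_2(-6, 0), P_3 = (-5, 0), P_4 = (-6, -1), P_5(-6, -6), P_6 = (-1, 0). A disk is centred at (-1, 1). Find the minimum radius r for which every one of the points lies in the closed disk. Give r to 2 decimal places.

The required radius is the distance from (-1, 1) to the farthest point.
Squared distances: 52, 26, 17, 29, 74, 1.
Maximum is 74, attained at P_5.
r = √74 ≈ 8.60.

8.60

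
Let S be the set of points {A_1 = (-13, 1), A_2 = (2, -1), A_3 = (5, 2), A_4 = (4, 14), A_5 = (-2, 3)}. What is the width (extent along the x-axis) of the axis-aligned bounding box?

18

max x = 5, min x = -13, so width = 18.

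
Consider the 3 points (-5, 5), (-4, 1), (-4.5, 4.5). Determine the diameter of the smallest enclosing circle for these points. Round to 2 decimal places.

Call the three points A, B, C in the order given.
Side lengths²: AB² = 17, AC² = 0.5, BC² = 12.5.
Since AB² = 17 ≥ 12.5 + 0.5 = 13, the angle opposite AB is not acute, so the smallest enclosing circle has AB as diameter.
Centre = midpoint of AB = (-4.5, 3), r² = 17/4 = 4.25.
Diameter = 2r = 2√(4.25) ≈ 4.12.

4.12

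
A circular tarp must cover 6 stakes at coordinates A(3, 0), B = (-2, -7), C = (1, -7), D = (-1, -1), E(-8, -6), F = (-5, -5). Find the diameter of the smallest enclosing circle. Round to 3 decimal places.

A smallest enclosing disk is always determined by at most three of the input points on its boundary.
The farthest pair is A–E with squared distance 157. The circle on this segment as diameter has centre (-2.5, -3) and r² = 157/4 = 39.25.
Check B: distance² to centre = 16.25 ≤ 39.25, so it lies inside.
All remaining points lie in this disk, and no smaller disk contains both endpoints, so this is the minimum enclosing circle.
Diameter = 2r = 2√(39.25) ≈ 12.530.

12.530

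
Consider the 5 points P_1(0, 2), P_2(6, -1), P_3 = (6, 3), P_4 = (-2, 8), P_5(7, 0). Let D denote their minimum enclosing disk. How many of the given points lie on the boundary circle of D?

By Welzl's lemma the MEC is supported by two points (diametrically opposite) or three points (on a circumcircle).
The minimum enclosing circle is determined by three boundary points: P_2, P_4, P_5.
Their circumcentre is (77/34, 127/34) with r² = 21025/578.
The farthest remaining point P_3 is at distance² 8377/578 ≤ 21025/578.
The points at distance exactly r from the centre are P_2, P_4, P_5 — 3 points.

3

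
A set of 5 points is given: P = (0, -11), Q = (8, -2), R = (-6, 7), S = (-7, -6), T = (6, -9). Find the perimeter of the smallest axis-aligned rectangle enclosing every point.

66

Width = max x − min x = 8 − (-7) = 15.
Height = max y − min y = 7 − (-11) = 18.
Perimeter = 2(15 + 18) = 66.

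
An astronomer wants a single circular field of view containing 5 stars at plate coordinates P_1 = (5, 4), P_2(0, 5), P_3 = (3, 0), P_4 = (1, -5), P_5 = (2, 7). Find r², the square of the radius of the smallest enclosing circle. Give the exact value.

The farthest pair is P_4–P_5 with squared distance 145. The circle on this segment as diameter has centre (1.5, 1) and r² = 145/4 = 36.25.
Check P_1: distance² to centre = 21.25 ≤ 36.25, so it lies inside.
All remaining points lie in this disk, and no smaller disk contains both endpoints, so this is the minimum enclosing circle.

36.25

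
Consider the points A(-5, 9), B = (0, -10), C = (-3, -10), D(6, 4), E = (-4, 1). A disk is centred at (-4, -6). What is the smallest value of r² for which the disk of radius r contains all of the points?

The required radius is the distance from (-4, -6) to the farthest point.
Squared distances: 226, 32, 17, 200, 49.
Maximum is 226, attained at A.

226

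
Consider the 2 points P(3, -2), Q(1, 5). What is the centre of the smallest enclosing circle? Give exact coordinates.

(2, 1.5)

The smallest circle enclosing two points has them as diameter endpoints.
Centre = midpoint = (2, 1.5); r² = |PQ|²/4 = 53/4 = 13.25.
Centre = (2, 1.5).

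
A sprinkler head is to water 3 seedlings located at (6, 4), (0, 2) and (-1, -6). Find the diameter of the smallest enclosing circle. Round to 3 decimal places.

Call the three points A, B, C in the order given.
Side lengths²: AB² = 40, AC² = 149, BC² = 65.
Since AC² = 149 ≥ 65 + 40 = 105, the angle opposite AC is not acute, so the smallest enclosing circle has AC as diameter.
Centre = midpoint of AC = (2.5, -1), r² = 149/4 = 37.25.
Diameter = 2r = 2√(37.25) ≈ 12.207.

12.207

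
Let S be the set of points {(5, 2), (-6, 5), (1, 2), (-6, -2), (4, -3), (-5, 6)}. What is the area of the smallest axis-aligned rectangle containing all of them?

x ranges over [-6, 5], width 11.
y ranges over [-3, 6], height 9.
Area = 11 × 9 = 99.

99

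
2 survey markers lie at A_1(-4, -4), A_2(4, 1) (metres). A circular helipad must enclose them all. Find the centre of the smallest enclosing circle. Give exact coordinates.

(0, -1.5)

The smallest circle enclosing two points has them as diameter endpoints.
Centre = midpoint = (0, -1.5); r² = |A_1A_2|²/4 = 89/4 = 22.25.
Centre = (0, -1.5).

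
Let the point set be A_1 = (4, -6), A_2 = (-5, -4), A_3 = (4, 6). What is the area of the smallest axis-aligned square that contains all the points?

The bounding box has width 9 and height 12.
An axis-aligned square enclosing the set must have side ≥ max(width, height).
So the minimum side is max(9, 12) = 12.
Area = 12² = 144.

144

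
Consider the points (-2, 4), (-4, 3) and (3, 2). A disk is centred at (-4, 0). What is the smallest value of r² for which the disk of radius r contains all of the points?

53

The required radius is the distance from (-4, 0) to the farthest point.
Squared distances: 20, 9, 53.
Maximum is 53, attained at (3, 2).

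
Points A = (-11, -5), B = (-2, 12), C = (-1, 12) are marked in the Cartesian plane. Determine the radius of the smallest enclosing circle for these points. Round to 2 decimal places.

9.86

Side lengths²: AB² = 370, AC² = 389, BC² = 1.
Since AC² = 389 ≥ 370 + 1 = 371, the angle opposite AC is not acute, so the smallest enclosing circle has AC as diameter.
Centre = midpoint of AC = (-6, 3.5), r² = 389/4 = 97.25.
r = √(97.25) ≈ 9.86.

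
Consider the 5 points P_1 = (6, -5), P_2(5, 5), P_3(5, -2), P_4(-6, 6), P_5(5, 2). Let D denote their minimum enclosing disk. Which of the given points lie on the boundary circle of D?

The farthest pair is P_1–P_4 with squared distance 265. The circle on this segment as diameter has centre (0, 0.5) and r² = 265/4 = 66.25.
Check P_2: distance² to centre = 45.25 ≤ 66.25, so it lies inside.
All remaining points lie in this disk, and no smaller disk contains both endpoints, so this is the minimum enclosing circle.
The points at distance exactly r from the centre are P_1, P_4 — 2 points.

P_1, P_4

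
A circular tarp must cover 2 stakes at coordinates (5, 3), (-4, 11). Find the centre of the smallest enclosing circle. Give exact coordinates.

The smallest circle enclosing two points has them as diameter endpoints.
Centre = midpoint = (0.5, 7); r² = |(5, 3)−(-4, 11)|²/4 = 145/4 = 36.25.
Centre = (0.5, 7).

(0.5, 7)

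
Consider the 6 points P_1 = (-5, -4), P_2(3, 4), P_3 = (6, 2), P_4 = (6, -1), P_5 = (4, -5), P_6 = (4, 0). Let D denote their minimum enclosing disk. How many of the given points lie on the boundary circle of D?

2

By Welzl's lemma the MEC is supported by two points (diametrically opposite) or three points (on a circumcircle).
The farthest pair is P_1–P_3 with squared distance 157. The circle on this segment as diameter has centre (0.5, -1) and r² = 157/4 = 39.25.
Check P_2: distance² to centre = 31.25 ≤ 39.25, so it lies inside.
All remaining points lie in this disk, and no smaller disk contains both endpoints, so this is the minimum enclosing circle.
The points at distance exactly r from the centre are P_1, P_3 — 2 points.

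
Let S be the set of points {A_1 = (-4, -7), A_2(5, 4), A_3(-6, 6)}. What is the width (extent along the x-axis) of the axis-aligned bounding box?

max x = 5, min x = -6, so width = 11.

11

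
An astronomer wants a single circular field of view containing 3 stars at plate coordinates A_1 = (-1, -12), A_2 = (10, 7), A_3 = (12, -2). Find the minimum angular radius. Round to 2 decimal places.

10.98

Side lengths²: A_1A_2² = 482, A_1A_3² = 269, A_2A_3² = 85.
Since A_1A_2² = 482 ≥ 269 + 85 = 354, the angle opposite A_1A_2 is not acute, so the smallest enclosing circle has A_1A_2 as diameter.
Centre = midpoint of A_1A_2 = (4.5, -2.5), r² = 482/4 = 120.5.
r = √(120.5) ≈ 10.98.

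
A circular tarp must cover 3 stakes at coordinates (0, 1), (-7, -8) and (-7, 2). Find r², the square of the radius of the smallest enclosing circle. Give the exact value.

Call the three points A, B, C in the order given.
Side lengths²: AB² = 130, AC² = 50, BC² = 100.
Since AB² = 130 < 100 + 50 = 150, the triangle is acute, so the smallest enclosing circle is the circumcircle.
Circumcentre = (-29/7, -3), r² = 1625/49.

1625/49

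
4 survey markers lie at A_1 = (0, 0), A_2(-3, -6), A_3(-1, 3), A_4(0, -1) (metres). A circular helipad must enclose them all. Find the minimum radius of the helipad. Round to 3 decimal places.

The minimum enclosing circle of a finite set is fixed by two of the points (as a diameter) or three (as a circumcircle).
The farthest pair is A_2–A_3 with squared distance 85. The circle on this segment as diameter has centre (-2, -1.5) and r² = 85/4 = 21.25.
Check A_1: distance² to centre = 6.25 ≤ 21.25, so it lies inside.
All remaining points lie in this disk, and no smaller disk contains both endpoints, so this is the minimum enclosing circle.
r = √(21.25) ≈ 4.610.

4.610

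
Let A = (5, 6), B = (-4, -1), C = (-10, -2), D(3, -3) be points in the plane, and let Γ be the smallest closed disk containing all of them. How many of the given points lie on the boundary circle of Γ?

The minimum enclosing circle of a finite set is fixed by two of the points (as a diameter) or three (as a circumcircle).
The farthest pair is A–C with squared distance 289. The circle on this segment as diameter has centre (-2.5, 2) and r² = 289/4 = 72.25.
Check B: distance² to centre = 11.25 ≤ 72.25, so it lies inside.
All remaining points lie in this disk, and no smaller disk contains both endpoints, so this is the minimum enclosing circle.
The points at distance exactly r from the centre are A, C — 2 points.

2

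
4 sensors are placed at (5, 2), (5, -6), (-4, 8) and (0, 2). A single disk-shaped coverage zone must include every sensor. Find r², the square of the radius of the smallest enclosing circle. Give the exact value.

A smallest enclosing disk is always determined by at most three of the input points on its boundary.
The farthest pair is (5, -6)–(-4, 8) with squared distance 277. The circle on this segment as diameter has centre (0.5, 1) and r² = 277/4 = 69.25.
Check (5, 2): distance² to centre = 21.25 ≤ 69.25, so it lies inside.
All remaining points lie in this disk, and no smaller disk contains both endpoints, so this is the minimum enclosing circle.

69.25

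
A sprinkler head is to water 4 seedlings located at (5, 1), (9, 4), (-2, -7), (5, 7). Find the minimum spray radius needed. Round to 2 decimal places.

7.91

The minimum enclosing circle of a finite set is fixed by two of the points (as a diameter) or three (as a circumcircle).
The minimum enclosing circle is determined by three boundary points: (9, 4), (-2, -7), (5, 7).
Their circumcentre is (2.5, -0.5) with r² = 62.5.
The farthest remaining point (5, 1) is at distance² 8.5 ≤ 62.5.
r = √(62.5) ≈ 7.91.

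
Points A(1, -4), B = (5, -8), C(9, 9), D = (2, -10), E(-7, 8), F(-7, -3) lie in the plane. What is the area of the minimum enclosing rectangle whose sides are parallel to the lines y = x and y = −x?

In coordinates u = x + y, v = x − y the rectangle is axis-aligned; the map (x,y)→(u,v) scales areas by 2.
u-values: -3, -3, 18, -8, 1, -10; range = 18 − (-10) = 28.
v-values: 5, 13, 0, 12, -15, -4; range = 13 − (-15) = 28.
Area = (28 × 28) / 2 = 392.

392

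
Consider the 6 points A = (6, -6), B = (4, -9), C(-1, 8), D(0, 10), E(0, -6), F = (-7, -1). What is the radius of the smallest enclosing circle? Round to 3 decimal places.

The farthest pair is B–D with squared distance 377. The circle on this segment as diameter has centre (2, 0.5) and r² = 377/4 = 94.25.
Check A: distance² to centre = 58.25 ≤ 94.25, so it lies inside.
All remaining points lie in this disk, and no smaller disk contains both endpoints, so this is the minimum enclosing circle.
r = √(94.25) ≈ 9.708.

9.708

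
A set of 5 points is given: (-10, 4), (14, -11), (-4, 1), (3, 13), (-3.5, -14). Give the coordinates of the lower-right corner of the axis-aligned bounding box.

(14, -14)

x-range [-10, 14], y-range [-14, 13].
The lower-right corner is (14, -14).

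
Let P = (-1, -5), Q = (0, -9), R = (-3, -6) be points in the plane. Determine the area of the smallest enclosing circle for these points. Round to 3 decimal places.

14.835

Side lengths²: PQ² = 17, PR² = 5, QR² = 18.
Since QR² = 18 < 17 + 5 = 22, the triangle is acute, so the smallest enclosing circle is the circumcircle.
Circumcentre = (-7/6, -43/6), r² = 85/18.
Area = π·r² = π·85/18 ≈ 14.835.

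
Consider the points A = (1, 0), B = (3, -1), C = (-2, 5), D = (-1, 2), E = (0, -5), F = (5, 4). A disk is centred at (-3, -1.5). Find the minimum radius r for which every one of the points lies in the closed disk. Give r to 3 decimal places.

The required radius is the distance from (-3, -1.5) to the farthest point.
Squared distances: 18.25, 36.25, 43.25, 16.25, 21.25, 94.25.
Maximum is 94.25, attained at F.
r = √(94.25) ≈ 9.708.

9.708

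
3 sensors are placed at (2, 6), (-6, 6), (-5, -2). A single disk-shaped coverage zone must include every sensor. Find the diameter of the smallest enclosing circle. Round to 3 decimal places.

Call the three points A, B, C in the order given.
Side lengths²: AB² = 64, AC² = 113, BC² = 65.
Since AC² = 113 < 65 + 64 = 129, the triangle is acute, so the smallest enclosing circle is the circumcircle.
Circumcentre = (-2, 2.4375), r² = 28.69140625.
Diameter = 2r = 2√(28.69140625) ≈ 10.713.

10.713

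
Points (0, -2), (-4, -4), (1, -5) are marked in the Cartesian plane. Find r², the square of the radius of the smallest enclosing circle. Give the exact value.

Call the three points A, B, C in the order given.
Side lengths²: AB² = 20, AC² = 10, BC² = 26.
Since BC² = 26 < 20 + 10 = 30, the triangle is acute, so the smallest enclosing circle is the circumcircle.
Circumcentre = (-10/7, -29/7), r² = 325/49.

325/49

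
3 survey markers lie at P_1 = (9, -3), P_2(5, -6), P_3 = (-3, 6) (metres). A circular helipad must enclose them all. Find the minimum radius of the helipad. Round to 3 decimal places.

Side lengths²: P_1P_2² = 25, P_1P_3² = 225, P_2P_3² = 208.
Since P_1P_3² = 225 < 208 + 25 = 233, the triangle is acute, so the smallest enclosing circle is the circumcircle.
Circumcentre = (2.75, 7/6), r² = 8125/144.
r = √(8125/144) ≈ 7.512.

7.512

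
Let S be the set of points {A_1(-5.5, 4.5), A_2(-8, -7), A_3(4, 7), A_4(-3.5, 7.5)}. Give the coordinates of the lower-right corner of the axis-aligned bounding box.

(4, -7)

x-range [-8, 4], y-range [-7, 7.5].
The lower-right corner is (4, -7).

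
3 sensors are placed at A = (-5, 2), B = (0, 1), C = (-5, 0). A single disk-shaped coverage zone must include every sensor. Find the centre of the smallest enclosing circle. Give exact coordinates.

(-2.6, 1)

Side lengths²: AB² = 26, AC² = 4, BC² = 26.
Since BC² = 26 < 26 + 4 = 30, the triangle is acute, so the smallest enclosing circle is the circumcircle.
Circumcentre = (-2.6, 1), r² = 6.76.
Centre = (-2.6, 1).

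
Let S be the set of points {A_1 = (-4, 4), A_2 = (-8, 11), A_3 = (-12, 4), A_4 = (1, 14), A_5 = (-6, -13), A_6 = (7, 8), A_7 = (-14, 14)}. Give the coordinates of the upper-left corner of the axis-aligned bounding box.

x-range [-14, 7], y-range [-13, 14].
The upper-left corner is (-14, 14).

(-14, 14)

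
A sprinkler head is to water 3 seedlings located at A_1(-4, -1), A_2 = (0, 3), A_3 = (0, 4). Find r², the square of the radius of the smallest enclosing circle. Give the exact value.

Side lengths²: A_1A_2² = 32, A_1A_3² = 41, A_2A_3² = 1.
Since A_1A_3² = 41 ≥ 32 + 1 = 33, the angle opposite A_1A_3 is not acute, so the smallest enclosing circle has A_1A_3 as diameter.
Centre = midpoint of A_1A_3 = (-2, 1.5), r² = 41/4 = 10.25.

10.25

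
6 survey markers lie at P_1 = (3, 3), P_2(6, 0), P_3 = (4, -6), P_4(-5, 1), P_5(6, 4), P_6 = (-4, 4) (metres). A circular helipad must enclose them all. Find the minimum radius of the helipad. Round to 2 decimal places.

6.53

The minimum enclosing circle of a finite set is fixed by two of the points (as a diameter) or three (as a circumcircle).
The minimum enclosing circle is determined by three boundary points: P_3, P_5, P_6.
Their circumcentre is (1, -0.2) with r² = 42.64.
The farthest remaining point P_4 is at distance² 37.44 ≤ 42.64.
r = √(42.64) ≈ 6.53.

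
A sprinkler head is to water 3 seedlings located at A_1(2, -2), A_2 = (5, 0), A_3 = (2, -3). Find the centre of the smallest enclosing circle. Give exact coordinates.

Side lengths²: A_1A_2² = 13, A_1A_3² = 1, A_2A_3² = 18.
Since A_2A_3² = 18 ≥ 13 + 1 = 14, the angle opposite A_2A_3 is not acute, so the smallest enclosing circle has A_2A_3 as diameter.
Centre = midpoint of A_2A_3 = (3.5, -1.5), r² = 18/4 = 4.5.
Centre = (3.5, -1.5).

(3.5, -1.5)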